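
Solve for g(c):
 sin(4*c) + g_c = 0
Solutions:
 g(c) = C1 + cos(4*c)/4


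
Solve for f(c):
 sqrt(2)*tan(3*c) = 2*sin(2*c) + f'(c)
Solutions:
 f(c) = C1 - sqrt(2)*log(cos(3*c))/3 + cos(2*c)


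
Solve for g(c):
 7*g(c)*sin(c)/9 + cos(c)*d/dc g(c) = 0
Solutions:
 g(c) = C1*cos(c)^(7/9)


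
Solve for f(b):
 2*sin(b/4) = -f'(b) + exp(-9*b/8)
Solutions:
 f(b) = C1 + 8*cos(b/4) - 8*exp(-9*b/8)/9


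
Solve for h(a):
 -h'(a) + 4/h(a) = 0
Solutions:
 h(a) = -sqrt(C1 + 8*a)
 h(a) = sqrt(C1 + 8*a)


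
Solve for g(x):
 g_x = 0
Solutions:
 g(x) = C1


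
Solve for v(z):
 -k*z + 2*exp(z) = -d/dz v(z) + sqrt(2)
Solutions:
 v(z) = C1 + k*z^2/2 + sqrt(2)*z - 2*exp(z)


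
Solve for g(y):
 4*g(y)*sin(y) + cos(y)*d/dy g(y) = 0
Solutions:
 g(y) = C1*cos(y)^4


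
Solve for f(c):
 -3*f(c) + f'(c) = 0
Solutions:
 f(c) = C1*exp(3*c)


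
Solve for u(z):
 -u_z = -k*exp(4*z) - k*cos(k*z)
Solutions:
 u(z) = C1 + k*exp(4*z)/4 + sin(k*z)


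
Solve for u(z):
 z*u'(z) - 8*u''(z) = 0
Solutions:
 u(z) = C1 + C2*erfi(z/4)


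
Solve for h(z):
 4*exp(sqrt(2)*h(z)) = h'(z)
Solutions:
 h(z) = sqrt(2)*(2*log(-1/(C1 + 4*z)) - log(2))/4


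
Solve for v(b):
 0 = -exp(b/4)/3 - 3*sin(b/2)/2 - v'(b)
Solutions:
 v(b) = C1 - 4*exp(b/4)/3 + 3*cos(b/2)


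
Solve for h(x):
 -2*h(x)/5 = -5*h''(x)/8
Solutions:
 h(x) = C1*exp(-4*x/5) + C2*exp(4*x/5)


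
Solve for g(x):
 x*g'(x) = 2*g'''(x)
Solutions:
 g(x) = C1 + Integral(C2*airyai(2^(2/3)*x/2) + C3*airybi(2^(2/3)*x/2), x)


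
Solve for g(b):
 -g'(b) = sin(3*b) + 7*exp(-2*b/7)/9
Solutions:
 g(b) = C1 + cos(3*b)/3 + 49*exp(-2*b/7)/18


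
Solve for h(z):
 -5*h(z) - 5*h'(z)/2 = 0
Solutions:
 h(z) = C1*exp(-2*z)


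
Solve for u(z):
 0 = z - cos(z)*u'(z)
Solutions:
 u(z) = C1 + Integral(z/cos(z), z)


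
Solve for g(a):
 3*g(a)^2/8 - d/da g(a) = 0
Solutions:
 g(a) = -8/(C1 + 3*a)


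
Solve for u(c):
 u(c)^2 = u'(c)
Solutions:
 u(c) = -1/(C1 + c)


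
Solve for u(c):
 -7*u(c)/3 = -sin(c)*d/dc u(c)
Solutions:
 u(c) = C1*(cos(c) - 1)^(7/6)/(cos(c) + 1)^(7/6)


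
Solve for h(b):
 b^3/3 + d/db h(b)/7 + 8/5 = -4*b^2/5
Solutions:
 h(b) = C1 - 7*b^4/12 - 28*b^3/15 - 56*b/5


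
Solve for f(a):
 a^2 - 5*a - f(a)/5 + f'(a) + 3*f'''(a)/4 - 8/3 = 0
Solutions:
 f(a) = C1*exp(10^(1/3)*a*(-5^(1/3)*(9 + sqrt(481))^(1/3) + 10*2^(1/3)/(9 + sqrt(481))^(1/3))/30)*sin(10^(1/3)*sqrt(3)*a*(10*2^(1/3)/(9 + sqrt(481))^(1/3) + 5^(1/3)*(9 + sqrt(481))^(1/3))/30) + C2*exp(10^(1/3)*a*(-5^(1/3)*(9 + sqrt(481))^(1/3) + 10*2^(1/3)/(9 + sqrt(481))^(1/3))/30)*cos(10^(1/3)*sqrt(3)*a*(10*2^(1/3)/(9 + sqrt(481))^(1/3) + 5^(1/3)*(9 + sqrt(481))^(1/3))/30) + C3*exp(-10^(1/3)*a*(-5^(1/3)*(9 + sqrt(481))^(1/3) + 10*2^(1/3)/(9 + sqrt(481))^(1/3))/15) + 5*a^2 + 25*a + 335/3


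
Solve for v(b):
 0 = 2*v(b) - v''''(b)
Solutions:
 v(b) = C1*exp(-2^(1/4)*b) + C2*exp(2^(1/4)*b) + C3*sin(2^(1/4)*b) + C4*cos(2^(1/4)*b)


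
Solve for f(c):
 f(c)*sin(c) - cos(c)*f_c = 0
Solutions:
 f(c) = C1/cos(c)


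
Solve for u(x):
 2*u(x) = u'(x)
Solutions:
 u(x) = C1*exp(2*x)


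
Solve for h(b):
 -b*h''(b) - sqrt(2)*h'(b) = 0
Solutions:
 h(b) = C1 + C2*b^(1 - sqrt(2))


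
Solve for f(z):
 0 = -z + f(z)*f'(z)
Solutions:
 f(z) = -sqrt(C1 + z^2)
 f(z) = sqrt(C1 + z^2)


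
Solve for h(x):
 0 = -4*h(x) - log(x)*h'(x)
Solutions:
 h(x) = C1*exp(-4*li(x))


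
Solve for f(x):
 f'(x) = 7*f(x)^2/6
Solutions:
 f(x) = -6/(C1 + 7*x)


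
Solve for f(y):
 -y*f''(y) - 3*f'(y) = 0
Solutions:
 f(y) = C1 + C2/y^2


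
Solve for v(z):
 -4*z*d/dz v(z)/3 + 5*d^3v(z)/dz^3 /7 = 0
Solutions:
 v(z) = C1 + Integral(C2*airyai(15^(2/3)*28^(1/3)*z/15) + C3*airybi(15^(2/3)*28^(1/3)*z/15), z)


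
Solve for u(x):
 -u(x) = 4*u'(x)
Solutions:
 u(x) = C1*exp(-x/4)


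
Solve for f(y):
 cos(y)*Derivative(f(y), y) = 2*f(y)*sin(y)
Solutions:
 f(y) = C1/cos(y)^2


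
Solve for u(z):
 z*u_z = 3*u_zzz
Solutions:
 u(z) = C1 + Integral(C2*airyai(3^(2/3)*z/3) + C3*airybi(3^(2/3)*z/3), z)


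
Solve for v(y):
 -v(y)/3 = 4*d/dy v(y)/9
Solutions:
 v(y) = C1*exp(-3*y/4)


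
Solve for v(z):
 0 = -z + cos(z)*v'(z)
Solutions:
 v(z) = C1 + Integral(z/cos(z), z)


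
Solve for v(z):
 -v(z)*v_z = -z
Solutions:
 v(z) = -sqrt(C1 + z^2)
 v(z) = sqrt(C1 + z^2)


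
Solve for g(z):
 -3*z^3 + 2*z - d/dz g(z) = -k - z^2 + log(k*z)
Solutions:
 g(z) = C1 - 3*z^4/4 + z^3/3 + z^2 + z*(k + 1) - z*log(k*z)


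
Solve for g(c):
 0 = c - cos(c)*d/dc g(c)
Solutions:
 g(c) = C1 + Integral(c/cos(c), c)


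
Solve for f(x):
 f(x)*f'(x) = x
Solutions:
 f(x) = -sqrt(C1 + x^2)
 f(x) = sqrt(C1 + x^2)


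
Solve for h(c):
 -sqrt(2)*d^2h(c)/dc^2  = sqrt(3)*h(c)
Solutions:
 h(c) = C1*sin(2^(3/4)*3^(1/4)*c/2) + C2*cos(2^(3/4)*3^(1/4)*c/2)


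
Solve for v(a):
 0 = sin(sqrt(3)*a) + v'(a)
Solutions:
 v(a) = C1 + sqrt(3)*cos(sqrt(3)*a)/3


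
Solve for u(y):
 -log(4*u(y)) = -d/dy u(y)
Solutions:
 -Integral(1/(log(_y) + 2*log(2)), (_y, u(y))) = C1 - y


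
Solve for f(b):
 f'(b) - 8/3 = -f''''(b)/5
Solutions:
 f(b) = C1 + C4*exp(-5^(1/3)*b) + 8*b/3 + (C2*sin(sqrt(3)*5^(1/3)*b/2) + C3*cos(sqrt(3)*5^(1/3)*b/2))*exp(5^(1/3)*b/2)


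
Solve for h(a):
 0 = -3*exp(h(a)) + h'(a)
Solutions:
 h(a) = log(-1/(C1 + 3*a))


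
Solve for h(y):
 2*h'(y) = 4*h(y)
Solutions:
 h(y) = C1*exp(2*y)


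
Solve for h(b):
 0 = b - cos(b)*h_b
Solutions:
 h(b) = C1 + Integral(b/cos(b), b)


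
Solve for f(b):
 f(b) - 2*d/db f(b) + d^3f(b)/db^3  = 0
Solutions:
 f(b) = C1*exp(b) + C2*exp(b*(-1 + sqrt(5))/2) + C3*exp(-b*(1 + sqrt(5))/2)


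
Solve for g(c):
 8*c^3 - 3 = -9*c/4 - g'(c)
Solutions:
 g(c) = C1 - 2*c^4 - 9*c^2/8 + 3*c


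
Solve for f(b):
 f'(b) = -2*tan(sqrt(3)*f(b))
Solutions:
 f(b) = sqrt(3)*(pi - asin(C1*exp(-2*sqrt(3)*b)))/3
 f(b) = sqrt(3)*asin(C1*exp(-2*sqrt(3)*b))/3


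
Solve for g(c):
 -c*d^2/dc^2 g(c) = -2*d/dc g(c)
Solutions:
 g(c) = C1 + C2*c^3


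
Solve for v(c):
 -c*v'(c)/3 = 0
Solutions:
 v(c) = C1


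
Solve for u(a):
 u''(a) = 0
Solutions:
 u(a) = C1 + C2*a


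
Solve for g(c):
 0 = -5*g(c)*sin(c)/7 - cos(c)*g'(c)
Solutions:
 g(c) = C1*cos(c)^(5/7)


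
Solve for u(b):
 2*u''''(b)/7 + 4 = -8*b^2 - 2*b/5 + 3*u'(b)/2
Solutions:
 u(b) = C1 + C4*exp(42^(1/3)*b/2) + 16*b^3/9 + 2*b^2/15 + 8*b/3 + (C2*sin(14^(1/3)*3^(5/6)*b/4) + C3*cos(14^(1/3)*3^(5/6)*b/4))*exp(-42^(1/3)*b/4)


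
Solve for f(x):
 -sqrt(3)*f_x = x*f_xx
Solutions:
 f(x) = C1 + C2*x^(1 - sqrt(3))


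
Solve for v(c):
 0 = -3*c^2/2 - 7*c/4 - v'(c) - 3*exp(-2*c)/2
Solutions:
 v(c) = C1 - c^3/2 - 7*c^2/8 + 3*exp(-2*c)/4


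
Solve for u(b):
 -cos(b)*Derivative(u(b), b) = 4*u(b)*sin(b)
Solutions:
 u(b) = C1*cos(b)^4


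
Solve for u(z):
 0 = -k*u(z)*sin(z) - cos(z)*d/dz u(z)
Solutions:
 u(z) = C1*exp(k*log(cos(z)))


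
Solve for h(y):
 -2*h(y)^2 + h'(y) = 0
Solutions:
 h(y) = -1/(C1 + 2*y)


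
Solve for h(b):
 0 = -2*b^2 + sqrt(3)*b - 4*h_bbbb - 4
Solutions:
 h(b) = C1 + C2*b + C3*b^2 + C4*b^3 - b^6/720 + sqrt(3)*b^5/480 - b^4/24


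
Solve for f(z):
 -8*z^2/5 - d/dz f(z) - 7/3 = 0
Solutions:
 f(z) = C1 - 8*z^3/15 - 7*z/3


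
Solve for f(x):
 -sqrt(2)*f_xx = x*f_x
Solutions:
 f(x) = C1 + C2*erf(2^(1/4)*x/2)


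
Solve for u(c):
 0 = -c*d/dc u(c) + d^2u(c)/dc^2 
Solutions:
 u(c) = C1 + C2*erfi(sqrt(2)*c/2)


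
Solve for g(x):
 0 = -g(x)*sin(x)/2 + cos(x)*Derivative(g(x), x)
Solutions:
 g(x) = C1/sqrt(cos(x))


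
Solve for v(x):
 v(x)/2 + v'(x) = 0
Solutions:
 v(x) = C1*exp(-x/2)


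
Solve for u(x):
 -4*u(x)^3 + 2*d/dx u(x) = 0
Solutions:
 u(x) = -sqrt(2)*sqrt(-1/(C1 + 2*x))/2
 u(x) = sqrt(2)*sqrt(-1/(C1 + 2*x))/2


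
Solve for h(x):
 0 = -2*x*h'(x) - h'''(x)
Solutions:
 h(x) = C1 + Integral(C2*airyai(-2^(1/3)*x) + C3*airybi(-2^(1/3)*x), x)


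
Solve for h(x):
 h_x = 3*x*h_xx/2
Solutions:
 h(x) = C1 + C2*x^(5/3)


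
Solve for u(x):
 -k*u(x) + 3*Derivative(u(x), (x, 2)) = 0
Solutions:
 u(x) = C1*exp(-sqrt(3)*sqrt(k)*x/3) + C2*exp(sqrt(3)*sqrt(k)*x/3)


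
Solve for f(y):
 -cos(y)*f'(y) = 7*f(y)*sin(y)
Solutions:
 f(y) = C1*cos(y)^7


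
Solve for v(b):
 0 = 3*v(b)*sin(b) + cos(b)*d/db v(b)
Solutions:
 v(b) = C1*cos(b)^3


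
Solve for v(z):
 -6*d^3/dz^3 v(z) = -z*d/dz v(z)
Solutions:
 v(z) = C1 + Integral(C2*airyai(6^(2/3)*z/6) + C3*airybi(6^(2/3)*z/6), z)


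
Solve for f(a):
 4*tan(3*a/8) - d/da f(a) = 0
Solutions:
 f(a) = C1 - 32*log(cos(3*a/8))/3


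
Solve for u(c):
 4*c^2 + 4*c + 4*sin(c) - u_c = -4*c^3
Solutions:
 u(c) = C1 + c^4 + 4*c^3/3 + 2*c^2 - 4*cos(c)


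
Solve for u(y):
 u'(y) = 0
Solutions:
 u(y) = C1


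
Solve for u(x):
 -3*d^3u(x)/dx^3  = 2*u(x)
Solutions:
 u(x) = C3*exp(-2^(1/3)*3^(2/3)*x/3) + (C1*sin(2^(1/3)*3^(1/6)*x/2) + C2*cos(2^(1/3)*3^(1/6)*x/2))*exp(2^(1/3)*3^(2/3)*x/6)


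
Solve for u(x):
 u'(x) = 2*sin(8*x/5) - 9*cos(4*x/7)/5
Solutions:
 u(x) = C1 - 63*sin(4*x/7)/20 - 5*cos(8*x/5)/4


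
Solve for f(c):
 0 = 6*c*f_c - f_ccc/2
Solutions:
 f(c) = C1 + Integral(C2*airyai(12^(1/3)*c) + C3*airybi(12^(1/3)*c), c)


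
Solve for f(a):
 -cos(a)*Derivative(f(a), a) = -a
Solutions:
 f(a) = C1 + Integral(a/cos(a), a)


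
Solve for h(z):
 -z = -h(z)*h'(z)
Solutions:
 h(z) = -sqrt(C1 + z^2)
 h(z) = sqrt(C1 + z^2)


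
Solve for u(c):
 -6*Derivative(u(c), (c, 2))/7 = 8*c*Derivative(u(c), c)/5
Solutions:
 u(c) = C1 + C2*erf(sqrt(210)*c/15)


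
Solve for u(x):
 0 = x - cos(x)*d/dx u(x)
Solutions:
 u(x) = C1 + Integral(x/cos(x), x)


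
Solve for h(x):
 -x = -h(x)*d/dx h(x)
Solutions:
 h(x) = -sqrt(C1 + x^2)
 h(x) = sqrt(C1 + x^2)


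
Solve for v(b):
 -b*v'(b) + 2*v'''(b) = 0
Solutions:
 v(b) = C1 + Integral(C2*airyai(2^(2/3)*b/2) + C3*airybi(2^(2/3)*b/2), b)


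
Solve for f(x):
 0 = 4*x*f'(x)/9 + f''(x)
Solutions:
 f(x) = C1 + C2*erf(sqrt(2)*x/3)


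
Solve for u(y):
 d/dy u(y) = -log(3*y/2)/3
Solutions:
 u(y) = C1 - y*log(y)/3 - y*log(3)/3 + y*log(2)/3 + y/3


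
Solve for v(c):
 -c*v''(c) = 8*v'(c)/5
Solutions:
 v(c) = C1 + C2/c^(3/5)


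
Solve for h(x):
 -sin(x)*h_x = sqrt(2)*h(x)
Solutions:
 h(x) = C1*(cos(x) + 1)^(sqrt(2)/2)/(cos(x) - 1)^(sqrt(2)/2)


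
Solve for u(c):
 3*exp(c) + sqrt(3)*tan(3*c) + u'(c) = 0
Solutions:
 u(c) = C1 - 3*exp(c) + sqrt(3)*log(cos(3*c))/3


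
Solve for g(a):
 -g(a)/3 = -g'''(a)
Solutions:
 g(a) = C3*exp(3^(2/3)*a/3) + (C1*sin(3^(1/6)*a/2) + C2*cos(3^(1/6)*a/2))*exp(-3^(2/3)*a/6)


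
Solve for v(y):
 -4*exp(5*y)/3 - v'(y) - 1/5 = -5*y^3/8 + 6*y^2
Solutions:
 v(y) = C1 + 5*y^4/32 - 2*y^3 - y/5 - 4*exp(5*y)/15


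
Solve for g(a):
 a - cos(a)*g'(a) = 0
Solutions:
 g(a) = C1 + Integral(a/cos(a), a)


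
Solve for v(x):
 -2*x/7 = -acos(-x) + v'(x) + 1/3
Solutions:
 v(x) = C1 - x^2/7 + x*acos(-x) - x/3 + sqrt(1 - x^2)


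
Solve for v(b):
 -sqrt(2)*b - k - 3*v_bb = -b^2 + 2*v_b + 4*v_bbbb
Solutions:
 v(b) = C1 + C4*exp(-b/2) + b^3/6 - 3*b^2/4 - sqrt(2)*b^2/4 - b*k/2 + 3*sqrt(2)*b/4 + 9*b/4 + (C2*sin(sqrt(15)*b/4) + C3*cos(sqrt(15)*b/4))*exp(b/4)


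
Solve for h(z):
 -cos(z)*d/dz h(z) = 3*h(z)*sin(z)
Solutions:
 h(z) = C1*cos(z)^3


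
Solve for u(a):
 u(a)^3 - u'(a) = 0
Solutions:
 u(a) = -sqrt(2)*sqrt(-1/(C1 + a))/2
 u(a) = sqrt(2)*sqrt(-1/(C1 + a))/2


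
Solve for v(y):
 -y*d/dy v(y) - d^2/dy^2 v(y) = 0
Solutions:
 v(y) = C1 + C2*erf(sqrt(2)*y/2)


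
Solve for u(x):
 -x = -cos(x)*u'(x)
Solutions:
 u(x) = C1 + Integral(x/cos(x), x)


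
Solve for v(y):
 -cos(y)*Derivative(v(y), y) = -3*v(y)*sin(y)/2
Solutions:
 v(y) = C1/cos(y)^(3/2)


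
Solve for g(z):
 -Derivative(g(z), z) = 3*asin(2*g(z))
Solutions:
 Integral(1/asin(2*_y), (_y, g(z))) = C1 - 3*z


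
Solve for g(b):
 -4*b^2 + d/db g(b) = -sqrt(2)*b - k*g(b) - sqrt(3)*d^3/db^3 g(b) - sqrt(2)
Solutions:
 g(b) = C1*exp(b*(-2^(2/3)*3^(1/6)*(9*k + sqrt(81*k^2 + 4*sqrt(3)))^(1/3) + 2*6^(1/3)/(9*k + sqrt(81*k^2 + 4*sqrt(3)))^(1/3))/6) + C2*exp(b*(2^(2/3)*3^(1/6)*(9*k + sqrt(81*k^2 + 4*sqrt(3)))^(1/3) - 6^(2/3)*I*(9*k + sqrt(81*k^2 + 4*sqrt(3)))^(1/3) + 16*sqrt(3)/((9*k + sqrt(81*k^2 + 4*sqrt(3)))^(1/3)*(-2^(2/3)*3^(1/6) + 6^(2/3)*I)))/12) + C3*exp(b*(2^(2/3)*3^(1/6)*(9*k + sqrt(81*k^2 + 4*sqrt(3)))^(1/3) + 6^(2/3)*I*(9*k + sqrt(81*k^2 + 4*sqrt(3)))^(1/3) - 16*sqrt(3)/((9*k + sqrt(81*k^2 + 4*sqrt(3)))^(1/3)*(2^(2/3)*3^(1/6) + 6^(2/3)*I)))/12) + 4*b^2/k - sqrt(2)*b/k - 8*b/k^2 - sqrt(2)/k + sqrt(2)/k^2 + 8/k^3


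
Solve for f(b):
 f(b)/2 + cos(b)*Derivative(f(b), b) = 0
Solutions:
 f(b) = C1*(sin(b) - 1)^(1/4)/(sin(b) + 1)^(1/4)


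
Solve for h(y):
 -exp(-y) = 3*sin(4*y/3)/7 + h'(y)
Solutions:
 h(y) = C1 + 9*cos(4*y/3)/28 + exp(-y)


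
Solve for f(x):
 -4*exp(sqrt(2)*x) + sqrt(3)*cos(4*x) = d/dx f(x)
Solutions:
 f(x) = C1 - 2*sqrt(2)*exp(sqrt(2)*x) + sqrt(3)*sin(4*x)/4


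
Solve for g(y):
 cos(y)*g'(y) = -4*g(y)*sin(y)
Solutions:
 g(y) = C1*cos(y)^4


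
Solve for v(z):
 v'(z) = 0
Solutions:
 v(z) = C1


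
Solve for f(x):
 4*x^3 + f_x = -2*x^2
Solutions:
 f(x) = C1 - x^4 - 2*x^3/3


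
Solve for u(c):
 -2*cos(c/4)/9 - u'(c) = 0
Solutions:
 u(c) = C1 - 8*sin(c/4)/9


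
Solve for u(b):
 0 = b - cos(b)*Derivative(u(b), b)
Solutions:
 u(b) = C1 + Integral(b/cos(b), b)


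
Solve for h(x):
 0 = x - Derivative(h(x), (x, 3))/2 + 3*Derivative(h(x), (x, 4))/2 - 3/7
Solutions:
 h(x) = C1 + C2*x + C3*x^2 + C4*exp(x/3) + x^4/12 + 6*x^3/7


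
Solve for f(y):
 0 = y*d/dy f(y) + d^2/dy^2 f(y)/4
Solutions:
 f(y) = C1 + C2*erf(sqrt(2)*y)


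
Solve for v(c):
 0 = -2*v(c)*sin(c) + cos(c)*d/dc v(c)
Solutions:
 v(c) = C1/cos(c)^2


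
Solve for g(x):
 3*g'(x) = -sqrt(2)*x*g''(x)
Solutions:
 g(x) = C1 + C2*x^(1 - 3*sqrt(2)/2)


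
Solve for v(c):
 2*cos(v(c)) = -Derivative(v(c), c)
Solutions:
 v(c) = pi - asin((C1 + exp(4*c))/(C1 - exp(4*c)))
 v(c) = asin((C1 + exp(4*c))/(C1 - exp(4*c)))


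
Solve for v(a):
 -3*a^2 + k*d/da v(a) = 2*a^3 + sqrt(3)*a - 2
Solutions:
 v(a) = C1 + a^4/(2*k) + a^3/k + sqrt(3)*a^2/(2*k) - 2*a/k


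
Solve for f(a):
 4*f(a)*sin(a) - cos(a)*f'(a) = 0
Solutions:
 f(a) = C1/cos(a)^4


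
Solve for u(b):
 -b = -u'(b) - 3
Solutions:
 u(b) = C1 + b^2/2 - 3*b


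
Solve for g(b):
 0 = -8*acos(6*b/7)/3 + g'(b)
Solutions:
 g(b) = C1 + 8*b*acos(6*b/7)/3 - 4*sqrt(49 - 36*b^2)/9


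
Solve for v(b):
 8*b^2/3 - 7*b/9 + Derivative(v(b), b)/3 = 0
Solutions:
 v(b) = C1 - 8*b^3/3 + 7*b^2/6


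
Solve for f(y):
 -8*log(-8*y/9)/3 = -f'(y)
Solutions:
 f(y) = C1 + 8*y*log(-y)/3 + y*(-16*log(3)/3 - 8/3 + 8*log(2))


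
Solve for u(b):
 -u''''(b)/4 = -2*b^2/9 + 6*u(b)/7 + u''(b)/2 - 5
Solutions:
 u(b) = 7*b^2/27 + (C1*sin(14^(3/4)*3^(1/4)*b*cos(atan(sqrt(119)/7)/2)/7) + C2*cos(14^(3/4)*3^(1/4)*b*cos(atan(sqrt(119)/7)/2)/7))*exp(-14^(3/4)*3^(1/4)*b*sin(atan(sqrt(119)/7)/2)/7) + (C3*sin(14^(3/4)*3^(1/4)*b*cos(atan(sqrt(119)/7)/2)/7) + C4*cos(14^(3/4)*3^(1/4)*b*cos(atan(sqrt(119)/7)/2)/7))*exp(14^(3/4)*3^(1/4)*b*sin(atan(sqrt(119)/7)/2)/7) + 448/81


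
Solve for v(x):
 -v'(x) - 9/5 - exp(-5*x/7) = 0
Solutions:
 v(x) = C1 - 9*x/5 + 7*exp(-5*x/7)/5


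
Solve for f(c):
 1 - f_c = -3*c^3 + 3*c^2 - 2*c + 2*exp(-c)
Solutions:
 f(c) = C1 + 3*c^4/4 - c^3 + c^2 + c + 2*exp(-c)


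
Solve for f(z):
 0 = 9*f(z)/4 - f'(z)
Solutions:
 f(z) = C1*exp(9*z/4)


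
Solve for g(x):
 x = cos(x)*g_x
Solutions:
 g(x) = C1 + Integral(x/cos(x), x)


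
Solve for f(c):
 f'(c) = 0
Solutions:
 f(c) = C1


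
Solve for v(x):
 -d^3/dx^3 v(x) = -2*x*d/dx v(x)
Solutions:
 v(x) = C1 + Integral(C2*airyai(2^(1/3)*x) + C3*airybi(2^(1/3)*x), x)


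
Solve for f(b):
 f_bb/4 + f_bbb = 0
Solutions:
 f(b) = C1 + C2*b + C3*exp(-b/4)


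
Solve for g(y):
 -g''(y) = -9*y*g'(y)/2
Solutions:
 g(y) = C1 + C2*erfi(3*y/2)


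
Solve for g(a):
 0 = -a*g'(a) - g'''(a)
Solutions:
 g(a) = C1 + Integral(C2*airyai(-a) + C3*airybi(-a), a)


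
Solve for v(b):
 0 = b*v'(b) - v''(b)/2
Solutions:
 v(b) = C1 + C2*erfi(b)


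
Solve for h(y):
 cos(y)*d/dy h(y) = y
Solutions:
 h(y) = C1 + Integral(y/cos(y), y)


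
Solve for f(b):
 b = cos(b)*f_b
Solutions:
 f(b) = C1 + Integral(b/cos(b), b)


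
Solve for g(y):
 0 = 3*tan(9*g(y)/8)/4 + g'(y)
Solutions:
 g(y) = -8*asin(C1*exp(-27*y/32))/9 + 8*pi/9
 g(y) = 8*asin(C1*exp(-27*y/32))/9


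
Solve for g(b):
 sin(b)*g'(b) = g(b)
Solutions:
 g(b) = C1*sqrt(cos(b) - 1)/sqrt(cos(b) + 1)


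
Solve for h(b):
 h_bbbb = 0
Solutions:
 h(b) = C1 + C2*b + C3*b^2 + C4*b^3


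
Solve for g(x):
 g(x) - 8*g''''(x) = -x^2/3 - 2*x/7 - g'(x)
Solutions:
 g(x) = C1*exp(x*(-2^(2/3)*(47 + 3*sqrt(249))^(1/3) + 4*2^(1/3)/(47 + 3*sqrt(249))^(1/3) + 4)/24)*sin(2^(1/3)*sqrt(3)*x*(4/(47 + 3*sqrt(249))^(1/3) + 2^(1/3)*(47 + 3*sqrt(249))^(1/3))/24) + C2*exp(x*(-2^(2/3)*(47 + 3*sqrt(249))^(1/3) + 4*2^(1/3)/(47 + 3*sqrt(249))^(1/3) + 4)/24)*cos(2^(1/3)*sqrt(3)*x*(4/(47 + 3*sqrt(249))^(1/3) + 2^(1/3)*(47 + 3*sqrt(249))^(1/3))/24) + C3*exp(-x/2) + C4*exp(x*(-4*2^(1/3)/(47 + 3*sqrt(249))^(1/3) + 2 + 2^(2/3)*(47 + 3*sqrt(249))^(1/3))/12) - x^2/3 + 8*x/21 - 8/21


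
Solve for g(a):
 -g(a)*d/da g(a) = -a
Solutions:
 g(a) = -sqrt(C1 + a^2)
 g(a) = sqrt(C1 + a^2)


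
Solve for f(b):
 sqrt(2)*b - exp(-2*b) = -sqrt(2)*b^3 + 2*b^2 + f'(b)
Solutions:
 f(b) = C1 + sqrt(2)*b^4/4 - 2*b^3/3 + sqrt(2)*b^2/2 + exp(-2*b)/2


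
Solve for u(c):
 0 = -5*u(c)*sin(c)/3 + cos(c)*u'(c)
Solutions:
 u(c) = C1/cos(c)^(5/3)


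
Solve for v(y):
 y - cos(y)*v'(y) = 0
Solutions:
 v(y) = C1 + Integral(y/cos(y), y)


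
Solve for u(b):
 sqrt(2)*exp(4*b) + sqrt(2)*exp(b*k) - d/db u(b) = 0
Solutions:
 u(b) = C1 + sqrt(2)*exp(4*b)/4 + sqrt(2)*exp(b*k)/k


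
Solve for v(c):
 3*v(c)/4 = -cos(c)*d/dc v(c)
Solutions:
 v(c) = C1*(sin(c) - 1)^(3/8)/(sin(c) + 1)^(3/8)


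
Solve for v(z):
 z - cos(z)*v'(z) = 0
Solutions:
 v(z) = C1 + Integral(z/cos(z), z)


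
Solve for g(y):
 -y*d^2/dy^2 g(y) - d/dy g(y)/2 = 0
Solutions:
 g(y) = C1 + C2*sqrt(y)


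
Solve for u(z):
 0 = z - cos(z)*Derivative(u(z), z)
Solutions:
 u(z) = C1 + Integral(z/cos(z), z)


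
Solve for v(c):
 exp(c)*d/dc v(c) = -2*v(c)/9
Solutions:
 v(c) = C1*exp(2*exp(-c)/9)


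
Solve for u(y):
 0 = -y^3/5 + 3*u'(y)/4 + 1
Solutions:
 u(y) = C1 + y^4/15 - 4*y/3


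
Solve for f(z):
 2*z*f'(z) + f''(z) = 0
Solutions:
 f(z) = C1 + C2*erf(z)


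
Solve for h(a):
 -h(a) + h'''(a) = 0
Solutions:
 h(a) = C3*exp(a) + (C1*sin(sqrt(3)*a/2) + C2*cos(sqrt(3)*a/2))*exp(-a/2)


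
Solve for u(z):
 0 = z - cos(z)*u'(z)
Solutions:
 u(z) = C1 + Integral(z/cos(z), z)


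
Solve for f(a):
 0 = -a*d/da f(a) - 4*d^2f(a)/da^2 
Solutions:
 f(a) = C1 + C2*erf(sqrt(2)*a/4)


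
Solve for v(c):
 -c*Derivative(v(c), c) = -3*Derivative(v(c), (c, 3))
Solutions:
 v(c) = C1 + Integral(C2*airyai(3^(2/3)*c/3) + C3*airybi(3^(2/3)*c/3), c)


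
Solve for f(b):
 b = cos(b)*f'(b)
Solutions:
 f(b) = C1 + Integral(b/cos(b), b)


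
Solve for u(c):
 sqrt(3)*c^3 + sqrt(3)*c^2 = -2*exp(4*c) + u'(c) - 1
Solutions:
 u(c) = C1 + sqrt(3)*c^4/4 + sqrt(3)*c^3/3 + c + exp(4*c)/2


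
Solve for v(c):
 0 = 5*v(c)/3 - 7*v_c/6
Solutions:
 v(c) = C1*exp(10*c/7)


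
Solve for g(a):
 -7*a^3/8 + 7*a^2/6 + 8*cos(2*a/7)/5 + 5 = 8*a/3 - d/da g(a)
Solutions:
 g(a) = C1 + 7*a^4/32 - 7*a^3/18 + 4*a^2/3 - 5*a - 28*sin(2*a/7)/5


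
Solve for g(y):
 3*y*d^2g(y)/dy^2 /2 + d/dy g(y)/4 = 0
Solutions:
 g(y) = C1 + C2*y^(5/6)


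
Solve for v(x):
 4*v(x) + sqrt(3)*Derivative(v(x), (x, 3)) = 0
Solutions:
 v(x) = C3*exp(-2^(2/3)*3^(5/6)*x/3) + (C1*sin(2^(2/3)*3^(1/3)*x/2) + C2*cos(2^(2/3)*3^(1/3)*x/2))*exp(2^(2/3)*3^(5/6)*x/6)


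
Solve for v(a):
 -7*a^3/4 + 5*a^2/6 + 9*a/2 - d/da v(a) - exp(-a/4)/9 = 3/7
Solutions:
 v(a) = C1 - 7*a^4/16 + 5*a^3/18 + 9*a^2/4 - 3*a/7 + 4*exp(-a/4)/9


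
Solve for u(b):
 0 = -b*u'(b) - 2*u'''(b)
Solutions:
 u(b) = C1 + Integral(C2*airyai(-2^(2/3)*b/2) + C3*airybi(-2^(2/3)*b/2), b)


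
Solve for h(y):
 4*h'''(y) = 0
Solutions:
 h(y) = C1 + C2*y + C3*y^2


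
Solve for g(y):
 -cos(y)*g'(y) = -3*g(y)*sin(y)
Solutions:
 g(y) = C1/cos(y)^3


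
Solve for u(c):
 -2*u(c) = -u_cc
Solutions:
 u(c) = C1*exp(-sqrt(2)*c) + C2*exp(sqrt(2)*c)


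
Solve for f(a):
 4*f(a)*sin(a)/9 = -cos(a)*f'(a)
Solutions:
 f(a) = C1*cos(a)^(4/9)


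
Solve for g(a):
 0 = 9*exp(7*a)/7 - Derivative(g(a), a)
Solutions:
 g(a) = C1 + 9*exp(7*a)/49


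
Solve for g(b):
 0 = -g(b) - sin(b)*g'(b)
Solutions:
 g(b) = C1*sqrt(cos(b) + 1)/sqrt(cos(b) - 1)


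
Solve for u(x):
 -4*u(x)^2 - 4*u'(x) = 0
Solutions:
 u(x) = 1/(C1 + x)


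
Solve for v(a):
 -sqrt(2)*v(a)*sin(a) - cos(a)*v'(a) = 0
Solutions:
 v(a) = C1*cos(a)^(sqrt(2))


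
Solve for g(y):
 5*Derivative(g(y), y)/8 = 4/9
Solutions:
 g(y) = C1 + 32*y/45


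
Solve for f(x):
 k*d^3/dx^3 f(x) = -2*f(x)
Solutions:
 f(x) = C1*exp(2^(1/3)*x*(-1/k)^(1/3)) + C2*exp(2^(1/3)*x*(-1/k)^(1/3)*(-1 + sqrt(3)*I)/2) + C3*exp(-2^(1/3)*x*(-1/k)^(1/3)*(1 + sqrt(3)*I)/2)


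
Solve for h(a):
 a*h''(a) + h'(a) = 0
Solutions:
 h(a) = C1 + C2*log(a)


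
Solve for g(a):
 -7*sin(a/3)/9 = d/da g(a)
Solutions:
 g(a) = C1 + 7*cos(a/3)/3


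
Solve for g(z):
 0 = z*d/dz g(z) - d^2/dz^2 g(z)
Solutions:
 g(z) = C1 + C2*erfi(sqrt(2)*z/2)


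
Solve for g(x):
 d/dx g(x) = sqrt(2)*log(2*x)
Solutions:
 g(x) = C1 + sqrt(2)*x*log(x) - sqrt(2)*x + sqrt(2)*x*log(2)


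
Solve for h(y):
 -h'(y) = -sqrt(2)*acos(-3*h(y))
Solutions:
 Integral(1/acos(-3*_y), (_y, h(y))) = C1 + sqrt(2)*y


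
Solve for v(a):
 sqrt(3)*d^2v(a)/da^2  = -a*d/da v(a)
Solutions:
 v(a) = C1 + C2*erf(sqrt(2)*3^(3/4)*a/6)


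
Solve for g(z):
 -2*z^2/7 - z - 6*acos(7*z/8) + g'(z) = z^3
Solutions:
 g(z) = C1 + z^4/4 + 2*z^3/21 + z^2/2 + 6*z*acos(7*z/8) - 6*sqrt(64 - 49*z^2)/7


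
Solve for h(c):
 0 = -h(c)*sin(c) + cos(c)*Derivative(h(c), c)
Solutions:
 h(c) = C1/cos(c)


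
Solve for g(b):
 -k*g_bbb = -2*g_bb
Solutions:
 g(b) = C1 + C2*b + C3*exp(2*b/k)


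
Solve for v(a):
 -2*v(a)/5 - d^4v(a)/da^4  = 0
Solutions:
 v(a) = (C1*sin(10^(3/4)*a/10) + C2*cos(10^(3/4)*a/10))*exp(-10^(3/4)*a/10) + (C3*sin(10^(3/4)*a/10) + C4*cos(10^(3/4)*a/10))*exp(10^(3/4)*a/10)


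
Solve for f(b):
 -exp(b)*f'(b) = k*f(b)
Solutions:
 f(b) = C1*exp(k*exp(-b))


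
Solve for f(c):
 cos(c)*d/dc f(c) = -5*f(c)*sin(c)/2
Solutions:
 f(c) = C1*cos(c)^(5/2)


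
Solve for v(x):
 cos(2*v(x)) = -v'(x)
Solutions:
 v(x) = -asin((C1 + exp(4*x))/(C1 - exp(4*x)))/2 + pi/2
 v(x) = asin((C1 + exp(4*x))/(C1 - exp(4*x)))/2


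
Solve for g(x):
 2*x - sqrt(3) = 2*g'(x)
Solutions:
 g(x) = C1 + x^2/2 - sqrt(3)*x/2


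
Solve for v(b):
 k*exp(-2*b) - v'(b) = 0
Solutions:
 v(b) = C1 - k*exp(-2*b)/2


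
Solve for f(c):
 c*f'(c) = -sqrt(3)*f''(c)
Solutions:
 f(c) = C1 + C2*erf(sqrt(2)*3^(3/4)*c/6)


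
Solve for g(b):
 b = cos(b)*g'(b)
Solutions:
 g(b) = C1 + Integral(b/cos(b), b)


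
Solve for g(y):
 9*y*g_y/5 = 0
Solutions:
 g(y) = C1


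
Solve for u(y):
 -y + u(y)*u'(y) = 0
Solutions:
 u(y) = -sqrt(C1 + y^2)
 u(y) = sqrt(C1 + y^2)


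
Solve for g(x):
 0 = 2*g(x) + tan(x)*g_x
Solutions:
 g(x) = C1/sin(x)^2


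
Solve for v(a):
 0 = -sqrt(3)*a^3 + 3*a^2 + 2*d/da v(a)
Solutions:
 v(a) = C1 + sqrt(3)*a^4/8 - a^3/2


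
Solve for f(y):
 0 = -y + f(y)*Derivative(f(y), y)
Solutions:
 f(y) = -sqrt(C1 + y^2)
 f(y) = sqrt(C1 + y^2)


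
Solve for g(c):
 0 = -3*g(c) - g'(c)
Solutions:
 g(c) = C1*exp(-3*c)


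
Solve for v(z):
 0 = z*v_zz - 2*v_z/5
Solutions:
 v(z) = C1 + C2*z^(7/5)


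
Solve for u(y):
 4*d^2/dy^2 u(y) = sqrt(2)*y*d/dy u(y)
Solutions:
 u(y) = C1 + C2*erfi(2^(3/4)*y/4)


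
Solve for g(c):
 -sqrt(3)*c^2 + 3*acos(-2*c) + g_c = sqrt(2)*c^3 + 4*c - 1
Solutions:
 g(c) = C1 + sqrt(2)*c^4/4 + sqrt(3)*c^3/3 + 2*c^2 - 3*c*acos(-2*c) - c - 3*sqrt(1 - 4*c^2)/2


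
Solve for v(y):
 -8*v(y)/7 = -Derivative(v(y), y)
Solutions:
 v(y) = C1*exp(8*y/7)


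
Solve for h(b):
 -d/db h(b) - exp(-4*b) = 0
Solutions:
 h(b) = C1 + exp(-4*b)/4


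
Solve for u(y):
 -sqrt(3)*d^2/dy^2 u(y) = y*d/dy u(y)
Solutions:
 u(y) = C1 + C2*erf(sqrt(2)*3^(3/4)*y/6)


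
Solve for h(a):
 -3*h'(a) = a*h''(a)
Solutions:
 h(a) = C1 + C2/a^2


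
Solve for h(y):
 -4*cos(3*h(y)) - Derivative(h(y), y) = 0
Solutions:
 h(y) = -asin((C1 + exp(24*y))/(C1 - exp(24*y)))/3 + pi/3
 h(y) = asin((C1 + exp(24*y))/(C1 - exp(24*y)))/3


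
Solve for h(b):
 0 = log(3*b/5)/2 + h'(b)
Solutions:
 h(b) = C1 - b*log(b)/2 - b*log(3)/2 + b/2 + b*log(5)/2


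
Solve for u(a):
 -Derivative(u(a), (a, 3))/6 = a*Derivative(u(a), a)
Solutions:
 u(a) = C1 + Integral(C2*airyai(-6^(1/3)*a) + C3*airybi(-6^(1/3)*a), a)


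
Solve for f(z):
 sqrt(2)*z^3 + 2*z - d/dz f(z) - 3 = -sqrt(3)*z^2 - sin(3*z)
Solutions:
 f(z) = C1 + sqrt(2)*z^4/4 + sqrt(3)*z^3/3 + z^2 - 3*z - cos(3*z)/3


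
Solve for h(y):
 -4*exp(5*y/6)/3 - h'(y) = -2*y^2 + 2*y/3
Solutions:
 h(y) = C1 + 2*y^3/3 - y^2/3 - 8*exp(5*y/6)/5


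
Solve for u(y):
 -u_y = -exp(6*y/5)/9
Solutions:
 u(y) = C1 + 5*exp(6*y/5)/54


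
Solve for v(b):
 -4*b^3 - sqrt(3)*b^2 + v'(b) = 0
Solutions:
 v(b) = C1 + b^4 + sqrt(3)*b^3/3


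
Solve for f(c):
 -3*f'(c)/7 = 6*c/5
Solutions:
 f(c) = C1 - 7*c^2/5


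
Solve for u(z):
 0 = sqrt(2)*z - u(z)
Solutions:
 u(z) = sqrt(2)*z


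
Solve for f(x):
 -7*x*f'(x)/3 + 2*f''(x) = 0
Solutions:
 f(x) = C1 + C2*erfi(sqrt(21)*x/6)


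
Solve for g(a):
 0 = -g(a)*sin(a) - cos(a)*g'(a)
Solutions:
 g(a) = C1*cos(a)


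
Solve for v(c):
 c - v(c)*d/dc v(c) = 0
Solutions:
 v(c) = -sqrt(C1 + c^2)
 v(c) = sqrt(C1 + c^2)


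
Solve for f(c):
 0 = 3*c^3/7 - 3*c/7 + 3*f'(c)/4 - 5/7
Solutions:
 f(c) = C1 - c^4/7 + 2*c^2/7 + 20*c/21


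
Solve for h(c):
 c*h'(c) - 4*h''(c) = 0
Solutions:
 h(c) = C1 + C2*erfi(sqrt(2)*c/4)


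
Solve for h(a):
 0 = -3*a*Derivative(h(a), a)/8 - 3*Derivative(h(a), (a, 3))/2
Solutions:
 h(a) = C1 + Integral(C2*airyai(-2^(1/3)*a/2) + C3*airybi(-2^(1/3)*a/2), a)


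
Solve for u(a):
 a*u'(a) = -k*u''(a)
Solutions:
 u(a) = C1 + C2*sqrt(k)*erf(sqrt(2)*a*sqrt(1/k)/2)


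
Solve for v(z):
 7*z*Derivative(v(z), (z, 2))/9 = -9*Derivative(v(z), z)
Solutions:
 v(z) = C1 + C2/z^(74/7)


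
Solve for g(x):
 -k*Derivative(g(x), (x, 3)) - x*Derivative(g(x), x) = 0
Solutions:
 g(x) = C1 + Integral(C2*airyai(x*(-1/k)^(1/3)) + C3*airybi(x*(-1/k)^(1/3)), x)


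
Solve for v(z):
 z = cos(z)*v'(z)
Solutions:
 v(z) = C1 + Integral(z/cos(z), z)


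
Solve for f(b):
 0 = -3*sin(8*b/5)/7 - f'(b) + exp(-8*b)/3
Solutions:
 f(b) = C1 + 15*cos(8*b/5)/56 - exp(-8*b)/24


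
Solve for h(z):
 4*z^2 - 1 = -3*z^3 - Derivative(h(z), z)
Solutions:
 h(z) = C1 - 3*z^4/4 - 4*z^3/3 + z


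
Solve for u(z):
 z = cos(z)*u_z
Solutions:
 u(z) = C1 + Integral(z/cos(z), z)


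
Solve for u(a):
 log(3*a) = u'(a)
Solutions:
 u(a) = C1 + a*log(a) - a + a*log(3)


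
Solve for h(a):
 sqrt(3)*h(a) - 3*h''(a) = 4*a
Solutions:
 h(a) = C1*exp(-3^(3/4)*a/3) + C2*exp(3^(3/4)*a/3) + 4*sqrt(3)*a/3


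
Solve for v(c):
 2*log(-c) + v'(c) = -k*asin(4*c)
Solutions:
 v(c) = C1 - 2*c*log(-c) + 2*c - k*(c*asin(4*c) + sqrt(1 - 16*c^2)/4)


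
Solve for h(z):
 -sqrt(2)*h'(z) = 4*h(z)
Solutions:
 h(z) = C1*exp(-2*sqrt(2)*z)


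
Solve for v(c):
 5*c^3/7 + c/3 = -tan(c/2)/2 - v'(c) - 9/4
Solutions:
 v(c) = C1 - 5*c^4/28 - c^2/6 - 9*c/4 + log(cos(c/2))


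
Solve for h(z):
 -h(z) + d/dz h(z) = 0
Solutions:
 h(z) = C1*exp(z)


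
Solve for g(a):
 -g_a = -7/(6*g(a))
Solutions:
 g(a) = -sqrt(C1 + 21*a)/3
 g(a) = sqrt(C1 + 21*a)/3


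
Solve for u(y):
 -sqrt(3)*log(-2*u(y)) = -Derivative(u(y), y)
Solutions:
 -sqrt(3)*Integral(1/(log(-_y) + log(2)), (_y, u(y)))/3 = C1 - y


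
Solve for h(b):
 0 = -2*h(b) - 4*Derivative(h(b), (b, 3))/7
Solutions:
 h(b) = C3*exp(-2^(2/3)*7^(1/3)*b/2) + (C1*sin(2^(2/3)*sqrt(3)*7^(1/3)*b/4) + C2*cos(2^(2/3)*sqrt(3)*7^(1/3)*b/4))*exp(2^(2/3)*7^(1/3)*b/4)


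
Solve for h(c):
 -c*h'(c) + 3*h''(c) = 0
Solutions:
 h(c) = C1 + C2*erfi(sqrt(6)*c/6)


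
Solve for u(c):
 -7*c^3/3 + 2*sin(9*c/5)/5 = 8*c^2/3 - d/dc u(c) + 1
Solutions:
 u(c) = C1 + 7*c^4/12 + 8*c^3/9 + c + 2*cos(9*c/5)/9


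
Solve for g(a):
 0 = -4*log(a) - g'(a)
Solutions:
 g(a) = C1 - 4*a*log(a) + 4*a


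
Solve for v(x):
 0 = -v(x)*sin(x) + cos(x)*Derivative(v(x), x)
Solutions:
 v(x) = C1/cos(x)


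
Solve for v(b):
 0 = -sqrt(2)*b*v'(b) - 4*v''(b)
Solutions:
 v(b) = C1 + C2*erf(2^(3/4)*b/4)


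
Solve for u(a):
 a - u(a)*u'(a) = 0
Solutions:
 u(a) = -sqrt(C1 + a^2)
 u(a) = sqrt(C1 + a^2)


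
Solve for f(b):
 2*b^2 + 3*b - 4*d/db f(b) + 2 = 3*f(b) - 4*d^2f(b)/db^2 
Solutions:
 f(b) = C1*exp(-b/2) + C2*exp(3*b/2) + 2*b^2/3 - 7*b/9 + 94/27


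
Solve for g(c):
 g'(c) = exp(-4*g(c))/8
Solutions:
 g(c) = log(-I*(C1 + c/2)^(1/4))
 g(c) = log(I*(C1 + c/2)^(1/4))
 g(c) = log(-(C1 + c/2)^(1/4))
 g(c) = log(C1 + c/2)/4


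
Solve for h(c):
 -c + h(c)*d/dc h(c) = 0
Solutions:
 h(c) = -sqrt(C1 + c^2)
 h(c) = sqrt(C1 + c^2)


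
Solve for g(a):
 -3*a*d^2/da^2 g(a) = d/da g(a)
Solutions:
 g(a) = C1 + C2*a^(2/3)


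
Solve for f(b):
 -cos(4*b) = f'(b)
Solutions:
 f(b) = C1 - sin(4*b)/4


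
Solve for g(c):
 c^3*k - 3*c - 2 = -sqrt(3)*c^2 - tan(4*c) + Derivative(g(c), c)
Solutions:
 g(c) = C1 + c^4*k/4 + sqrt(3)*c^3/3 - 3*c^2/2 - 2*c - log(cos(4*c))/4


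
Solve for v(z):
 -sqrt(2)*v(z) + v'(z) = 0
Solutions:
 v(z) = C1*exp(sqrt(2)*z)


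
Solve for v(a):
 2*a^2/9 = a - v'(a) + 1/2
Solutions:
 v(a) = C1 - 2*a^3/27 + a^2/2 + a/2


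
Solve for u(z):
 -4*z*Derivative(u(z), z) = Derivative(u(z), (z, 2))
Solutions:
 u(z) = C1 + C2*erf(sqrt(2)*z)


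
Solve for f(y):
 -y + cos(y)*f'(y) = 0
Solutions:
 f(y) = C1 + Integral(y/cos(y), y)


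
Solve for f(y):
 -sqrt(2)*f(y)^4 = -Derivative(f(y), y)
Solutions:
 f(y) = (-1/(C1 + 3*sqrt(2)*y))^(1/3)
 f(y) = (-1/(C1 + sqrt(2)*y))^(1/3)*(-3^(2/3) - 3*3^(1/6)*I)/6
 f(y) = (-1/(C1 + sqrt(2)*y))^(1/3)*(-3^(2/3) + 3*3^(1/6)*I)/6


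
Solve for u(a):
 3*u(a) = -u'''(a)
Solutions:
 u(a) = C3*exp(-3^(1/3)*a) + (C1*sin(3^(5/6)*a/2) + C2*cos(3^(5/6)*a/2))*exp(3^(1/3)*a/2)


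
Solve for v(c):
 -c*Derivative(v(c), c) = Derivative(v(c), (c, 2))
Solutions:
 v(c) = C1 + C2*erf(sqrt(2)*c/2)


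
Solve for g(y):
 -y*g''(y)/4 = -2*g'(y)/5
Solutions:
 g(y) = C1 + C2*y^(13/5)


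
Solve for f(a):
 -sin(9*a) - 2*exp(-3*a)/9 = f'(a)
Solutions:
 f(a) = C1 + cos(9*a)/9 + 2*exp(-3*a)/27


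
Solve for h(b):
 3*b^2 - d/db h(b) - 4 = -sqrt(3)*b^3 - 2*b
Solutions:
 h(b) = C1 + sqrt(3)*b^4/4 + b^3 + b^2 - 4*b


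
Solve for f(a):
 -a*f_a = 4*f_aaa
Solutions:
 f(a) = C1 + Integral(C2*airyai(-2^(1/3)*a/2) + C3*airybi(-2^(1/3)*a/2), a)


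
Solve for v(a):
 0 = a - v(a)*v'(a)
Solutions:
 v(a) = -sqrt(C1 + a^2)
 v(a) = sqrt(C1 + a^2)


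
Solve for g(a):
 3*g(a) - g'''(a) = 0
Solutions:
 g(a) = C3*exp(3^(1/3)*a) + (C1*sin(3^(5/6)*a/2) + C2*cos(3^(5/6)*a/2))*exp(-3^(1/3)*a/2)


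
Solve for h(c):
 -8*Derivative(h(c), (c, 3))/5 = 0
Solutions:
 h(c) = C1 + C2*c + C3*c^2


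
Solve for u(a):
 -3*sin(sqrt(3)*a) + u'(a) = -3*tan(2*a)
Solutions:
 u(a) = C1 + 3*log(cos(2*a))/2 - sqrt(3)*cos(sqrt(3)*a)


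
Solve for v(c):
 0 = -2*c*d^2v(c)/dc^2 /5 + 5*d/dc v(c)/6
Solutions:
 v(c) = C1 + C2*c^(37/12)


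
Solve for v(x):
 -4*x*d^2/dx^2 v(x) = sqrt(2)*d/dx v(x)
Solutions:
 v(x) = C1 + C2*x^(1 - sqrt(2)/4)


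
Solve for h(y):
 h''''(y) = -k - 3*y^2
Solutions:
 h(y) = C1 + C2*y + C3*y^2 + C4*y^3 - k*y^4/24 - y^6/120


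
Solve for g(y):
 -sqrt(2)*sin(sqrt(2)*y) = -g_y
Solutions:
 g(y) = C1 - cos(sqrt(2)*y)


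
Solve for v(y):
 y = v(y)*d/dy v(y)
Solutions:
 v(y) = -sqrt(C1 + y^2)
 v(y) = sqrt(C1 + y^2)


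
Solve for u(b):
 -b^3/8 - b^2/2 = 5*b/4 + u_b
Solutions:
 u(b) = C1 - b^4/32 - b^3/6 - 5*b^2/8


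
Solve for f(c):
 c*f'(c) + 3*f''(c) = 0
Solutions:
 f(c) = C1 + C2*erf(sqrt(6)*c/6)


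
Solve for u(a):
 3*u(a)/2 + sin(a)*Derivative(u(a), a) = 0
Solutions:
 u(a) = C1*(cos(a) + 1)^(3/4)/(cos(a) - 1)^(3/4)


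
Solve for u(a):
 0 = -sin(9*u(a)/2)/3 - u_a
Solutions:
 u(a) = -2*acos((-C1 - exp(3*a))/(C1 - exp(3*a)))/9 + 4*pi/9
 u(a) = 2*acos((-C1 - exp(3*a))/(C1 - exp(3*a)))/9


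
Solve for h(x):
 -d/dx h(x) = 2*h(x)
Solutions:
 h(x) = C1*exp(-2*x)


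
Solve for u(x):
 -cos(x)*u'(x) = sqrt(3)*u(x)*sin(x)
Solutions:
 u(x) = C1*cos(x)^(sqrt(3))


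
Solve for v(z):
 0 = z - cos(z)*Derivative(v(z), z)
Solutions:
 v(z) = C1 + Integral(z/cos(z), z)


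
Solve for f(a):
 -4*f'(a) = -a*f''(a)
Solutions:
 f(a) = C1 + C2*a^5


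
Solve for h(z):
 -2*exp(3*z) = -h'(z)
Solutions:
 h(z) = C1 + 2*exp(3*z)/3


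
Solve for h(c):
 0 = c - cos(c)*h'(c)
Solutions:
 h(c) = C1 + Integral(c/cos(c), c)


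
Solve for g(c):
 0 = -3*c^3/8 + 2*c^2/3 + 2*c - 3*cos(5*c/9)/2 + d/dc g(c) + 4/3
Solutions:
 g(c) = C1 + 3*c^4/32 - 2*c^3/9 - c^2 - 4*c/3 + 27*sin(5*c/9)/10


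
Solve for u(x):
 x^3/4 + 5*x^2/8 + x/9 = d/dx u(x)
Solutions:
 u(x) = C1 + x^4/16 + 5*x^3/24 + x^2/18


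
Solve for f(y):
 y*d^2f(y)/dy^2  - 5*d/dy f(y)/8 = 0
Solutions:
 f(y) = C1 + C2*y^(13/8)


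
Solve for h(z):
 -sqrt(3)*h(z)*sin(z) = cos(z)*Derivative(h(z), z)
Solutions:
 h(z) = C1*cos(z)^(sqrt(3))


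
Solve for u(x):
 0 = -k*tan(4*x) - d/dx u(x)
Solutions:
 u(x) = C1 + k*log(cos(4*x))/4


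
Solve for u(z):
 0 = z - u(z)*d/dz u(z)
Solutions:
 u(z) = -sqrt(C1 + z^2)
 u(z) = sqrt(C1 + z^2)


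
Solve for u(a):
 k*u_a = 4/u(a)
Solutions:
 u(a) = -sqrt(C1 + 8*a/k)
 u(a) = sqrt(C1 + 8*a/k)


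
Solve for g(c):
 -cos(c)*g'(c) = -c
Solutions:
 g(c) = C1 + Integral(c/cos(c), c)


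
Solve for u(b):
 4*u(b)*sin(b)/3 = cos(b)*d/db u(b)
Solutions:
 u(b) = C1/cos(b)^(4/3)


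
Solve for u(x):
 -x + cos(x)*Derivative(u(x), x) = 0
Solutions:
 u(x) = C1 + Integral(x/cos(x), x)


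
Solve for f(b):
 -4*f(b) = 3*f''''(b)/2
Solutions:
 f(b) = (C1*sin(2^(1/4)*3^(3/4)*b/3) + C2*cos(2^(1/4)*3^(3/4)*b/3))*exp(-2^(1/4)*3^(3/4)*b/3) + (C3*sin(2^(1/4)*3^(3/4)*b/3) + C4*cos(2^(1/4)*3^(3/4)*b/3))*exp(2^(1/4)*3^(3/4)*b/3)


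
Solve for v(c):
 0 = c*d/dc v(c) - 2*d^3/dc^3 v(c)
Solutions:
 v(c) = C1 + Integral(C2*airyai(2^(2/3)*c/2) + C3*airybi(2^(2/3)*c/2), c)


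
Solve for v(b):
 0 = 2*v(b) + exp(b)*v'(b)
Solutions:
 v(b) = C1*exp(2*exp(-b))


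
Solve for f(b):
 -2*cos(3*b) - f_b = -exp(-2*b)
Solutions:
 f(b) = C1 - 2*sin(3*b)/3 - exp(-2*b)/2


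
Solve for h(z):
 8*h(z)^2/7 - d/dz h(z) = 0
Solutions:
 h(z) = -7/(C1 + 8*z)


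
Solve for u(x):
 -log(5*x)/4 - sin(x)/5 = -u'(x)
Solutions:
 u(x) = C1 + x*log(x)/4 - x/4 + x*log(5)/4 - cos(x)/5


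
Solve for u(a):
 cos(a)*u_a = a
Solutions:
 u(a) = C1 + Integral(a/cos(a), a)


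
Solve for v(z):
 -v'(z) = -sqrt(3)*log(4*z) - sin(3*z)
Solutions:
 v(z) = C1 + sqrt(3)*z*(log(z) - 1) + 2*sqrt(3)*z*log(2) - cos(3*z)/3


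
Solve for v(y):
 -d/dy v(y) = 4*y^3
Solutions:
 v(y) = C1 - y^4


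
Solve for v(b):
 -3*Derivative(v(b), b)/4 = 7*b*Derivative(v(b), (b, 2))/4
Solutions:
 v(b) = C1 + C2*b^(4/7)


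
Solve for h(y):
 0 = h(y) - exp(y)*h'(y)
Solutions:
 h(y) = C1*exp(-exp(-y))


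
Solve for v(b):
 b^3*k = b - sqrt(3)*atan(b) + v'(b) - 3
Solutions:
 v(b) = C1 + b^4*k/4 - b^2/2 + 3*b + sqrt(3)*(b*atan(b) - log(b^2 + 1)/2)


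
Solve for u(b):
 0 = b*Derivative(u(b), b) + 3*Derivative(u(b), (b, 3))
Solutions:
 u(b) = C1 + Integral(C2*airyai(-3^(2/3)*b/3) + C3*airybi(-3^(2/3)*b/3), b)


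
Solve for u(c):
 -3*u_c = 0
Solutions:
 u(c) = C1


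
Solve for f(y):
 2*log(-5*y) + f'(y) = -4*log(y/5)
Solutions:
 f(y) = C1 - 6*y*log(y) + 2*y*(log(5) + 3 - I*pi)


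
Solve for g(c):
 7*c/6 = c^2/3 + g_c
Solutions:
 g(c) = C1 - c^3/9 + 7*c^2/12


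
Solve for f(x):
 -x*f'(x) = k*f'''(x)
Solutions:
 f(x) = C1 + Integral(C2*airyai(x*(-1/k)^(1/3)) + C3*airybi(x*(-1/k)^(1/3)), x)


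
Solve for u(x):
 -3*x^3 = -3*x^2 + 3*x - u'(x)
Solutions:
 u(x) = C1 + 3*x^4/4 - x^3 + 3*x^2/2


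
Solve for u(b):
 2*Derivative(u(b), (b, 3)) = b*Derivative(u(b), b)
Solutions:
 u(b) = C1 + Integral(C2*airyai(2^(2/3)*b/2) + C3*airybi(2^(2/3)*b/2), b)


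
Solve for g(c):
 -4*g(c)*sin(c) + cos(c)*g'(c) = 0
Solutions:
 g(c) = C1/cos(c)^4


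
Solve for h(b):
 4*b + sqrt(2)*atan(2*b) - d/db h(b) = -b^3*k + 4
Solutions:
 h(b) = C1 + b^4*k/4 + 2*b^2 - 4*b + sqrt(2)*(b*atan(2*b) - log(4*b^2 + 1)/4)


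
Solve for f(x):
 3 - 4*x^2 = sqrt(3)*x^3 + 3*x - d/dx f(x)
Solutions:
 f(x) = C1 + sqrt(3)*x^4/4 + 4*x^3/3 + 3*x^2/2 - 3*x


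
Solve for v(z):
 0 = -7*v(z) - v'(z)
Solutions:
 v(z) = C1*exp(-7*z)


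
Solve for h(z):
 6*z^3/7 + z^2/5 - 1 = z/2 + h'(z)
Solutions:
 h(z) = C1 + 3*z^4/14 + z^3/15 - z^2/4 - z


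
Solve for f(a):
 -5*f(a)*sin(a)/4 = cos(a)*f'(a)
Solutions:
 f(a) = C1*cos(a)^(5/4)


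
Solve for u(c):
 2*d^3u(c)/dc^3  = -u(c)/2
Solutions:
 u(c) = C3*exp(-2^(1/3)*c/2) + (C1*sin(2^(1/3)*sqrt(3)*c/4) + C2*cos(2^(1/3)*sqrt(3)*c/4))*exp(2^(1/3)*c/4)


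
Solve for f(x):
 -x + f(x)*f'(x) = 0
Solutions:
 f(x) = -sqrt(C1 + x^2)
 f(x) = sqrt(C1 + x^2)


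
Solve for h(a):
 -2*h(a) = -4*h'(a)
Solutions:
 h(a) = C1*exp(a/2)


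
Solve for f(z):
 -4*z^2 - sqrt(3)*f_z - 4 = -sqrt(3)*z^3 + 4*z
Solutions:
 f(z) = C1 + z^4/4 - 4*sqrt(3)*z^3/9 - 2*sqrt(3)*z^2/3 - 4*sqrt(3)*z/3


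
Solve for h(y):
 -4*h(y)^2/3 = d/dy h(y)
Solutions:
 h(y) = 3/(C1 + 4*y)


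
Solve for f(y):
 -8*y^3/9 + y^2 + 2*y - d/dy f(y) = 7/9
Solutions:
 f(y) = C1 - 2*y^4/9 + y^3/3 + y^2 - 7*y/9


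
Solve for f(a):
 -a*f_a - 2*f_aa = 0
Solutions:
 f(a) = C1 + C2*erf(a/2)


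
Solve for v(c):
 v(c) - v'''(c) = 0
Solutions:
 v(c) = C3*exp(c) + (C1*sin(sqrt(3)*c/2) + C2*cos(sqrt(3)*c/2))*exp(-c/2)


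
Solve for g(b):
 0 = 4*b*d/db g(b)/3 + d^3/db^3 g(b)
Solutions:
 g(b) = C1 + Integral(C2*airyai(-6^(2/3)*b/3) + C3*airybi(-6^(2/3)*b/3), b)


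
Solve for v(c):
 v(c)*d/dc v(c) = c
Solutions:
 v(c) = -sqrt(C1 + c^2)
 v(c) = sqrt(C1 + c^2)


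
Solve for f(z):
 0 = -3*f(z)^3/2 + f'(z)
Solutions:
 f(z) = -sqrt(-1/(C1 + 3*z))
 f(z) = sqrt(-1/(C1 + 3*z))


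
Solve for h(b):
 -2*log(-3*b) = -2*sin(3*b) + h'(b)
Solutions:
 h(b) = C1 - 2*b*log(-b) - 2*b*log(3) + 2*b - 2*cos(3*b)/3
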